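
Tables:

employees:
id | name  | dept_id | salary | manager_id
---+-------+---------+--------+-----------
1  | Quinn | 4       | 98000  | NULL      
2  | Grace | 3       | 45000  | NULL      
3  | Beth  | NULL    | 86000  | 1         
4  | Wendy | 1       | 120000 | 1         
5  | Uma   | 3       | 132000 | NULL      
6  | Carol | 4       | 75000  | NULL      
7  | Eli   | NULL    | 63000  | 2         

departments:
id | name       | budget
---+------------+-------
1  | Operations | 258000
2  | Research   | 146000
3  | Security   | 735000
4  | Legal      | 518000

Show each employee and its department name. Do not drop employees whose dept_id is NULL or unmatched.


LEFT JOIN keeps every row from employees (the left table); where dept_id has no match in departments, the department columns become NULL. Walk through each employee:
  - employee 1 (Quinn): dept_id=4 -> matches Legal
  - employee 2 (Grace): dept_id=3 -> matches Security
  - employee 3 (Beth): dept_id=NULL, no match -> kept with NULL
  - employee 4 (Wendy): dept_id=1 -> matches Operations
  - employee 5 (Uma): dept_id=3 -> matches Security
  - employee 6 (Carol): dept_id=4 -> matches Legal
  - employee 7 (Eli): dept_id=NULL, no match -> kept with NULL
All 7 rows appear; 2 have NULL department.

SQL:
SELECT a.name, b.name AS department
FROM employees a
LEFT JOIN departments b ON a.dept_id = b.id

Result:
name  | department
------+-----------
Quinn | Legal     
Grace | Security  
Beth  | NULL      
Wendy | Operations
Uma   | Security  
Carol | Legal     
Eli   | NULL      


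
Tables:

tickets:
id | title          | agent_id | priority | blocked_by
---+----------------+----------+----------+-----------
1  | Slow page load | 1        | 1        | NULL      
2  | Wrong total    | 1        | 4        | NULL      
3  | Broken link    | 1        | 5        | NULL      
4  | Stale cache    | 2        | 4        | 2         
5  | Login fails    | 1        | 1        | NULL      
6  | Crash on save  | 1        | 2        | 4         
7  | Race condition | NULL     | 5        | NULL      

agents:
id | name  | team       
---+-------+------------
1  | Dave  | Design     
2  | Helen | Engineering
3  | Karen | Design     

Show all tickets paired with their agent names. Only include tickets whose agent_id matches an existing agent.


INNER JOIN keeps only tickets rows whose agent_id matches an id in agents. Walk through each ticket:
  - ticket 1 (Slow page load): agent_id=1 -> matches Dave
  - ticket 2 (Wrong total): agent_id=1 -> matches Dave
  - ticket 3 (Broken link): agent_id=1 -> matches Dave
  - ticket 4 (Stale cache): agent_id=2 -> matches Helen
  - ticket 5 (Login fails): agent_id=1 -> matches Dave
  - ticket 6 (Crash on save): agent_id=1 -> matches Dave
  - ticket 7 (Race condition): agent_id=NULL, no match -> dropped
So 1 of 7 rows is dropped.

SQL:
SELECT a.title, b.name AS agent
FROM tickets a
INNER JOIN agents b ON a.agent_id = b.id

Result:
title          | agent
---------------+------
Slow page load | Dave 
Wrong total    | Dave 
Broken link    | Dave 
Stale cache    | Helen
Login fails    | Dave 
Crash on save  | Dave 


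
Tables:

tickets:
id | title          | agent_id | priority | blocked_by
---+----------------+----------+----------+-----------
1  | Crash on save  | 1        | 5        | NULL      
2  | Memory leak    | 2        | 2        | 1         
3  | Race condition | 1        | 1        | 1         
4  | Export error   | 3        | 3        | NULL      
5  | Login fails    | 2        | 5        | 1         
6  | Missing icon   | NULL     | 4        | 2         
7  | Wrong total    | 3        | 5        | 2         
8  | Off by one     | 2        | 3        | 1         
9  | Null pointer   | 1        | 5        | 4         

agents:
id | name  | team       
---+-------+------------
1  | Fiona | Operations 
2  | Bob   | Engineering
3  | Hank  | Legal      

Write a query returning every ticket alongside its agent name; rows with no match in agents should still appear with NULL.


LEFT JOIN keeps every row from tickets (the left table); where agent_id has no match in agents, the agent columns become NULL. Walk through each ticket:
  - ticket 1 (Crash on save): agent_id=1 -> matches Fiona
  - ticket 2 (Memory leak): agent_id=2 -> matches Bob
  - ticket 3 (Race condition): agent_id=1 -> matches Fiona
  - ticket 4 (Export error): agent_id=3 -> matches Hank
  - ticket 5 (Login fails): agent_id=2 -> matches Bob
  - ticket 6 (Missing icon): agent_id=NULL, no match -> kept with NULL
  - ticket 7 (Wrong total): agent_id=3 -> matches Hank
  - ticket 8 (Off by one): agent_id=2 -> matches Bob
  - ticket 9 (Null pointer): agent_id=1 -> matches Fiona
All 9 rows appear; 1 has NULL agent.

SQL:
SELECT a.title, b.name AS agent
FROM tickets a
LEFT JOIN agents b ON a.agent_id = b.id

Result:
title          | agent
---------------+------
Crash on save  | Fiona
Memory leak    | Bob  
Race condition | Fiona
Export error   | Hank 
Login fails    | Bob  
Missing icon   | NULL 
Wrong total    | Hank 
Off by one     | Bob  
Null pointer   | Fiona


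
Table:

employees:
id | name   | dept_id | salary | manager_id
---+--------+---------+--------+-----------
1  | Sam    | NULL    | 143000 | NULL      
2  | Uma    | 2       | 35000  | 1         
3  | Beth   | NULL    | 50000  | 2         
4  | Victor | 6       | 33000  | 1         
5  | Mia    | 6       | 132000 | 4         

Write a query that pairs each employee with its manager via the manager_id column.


This is a self-join: employees is joined to a second copy of itself, matching each row's manager_id to another row's id. Use LEFT JOIN so rows with manager_id=NULL are kept.
  - employee 1 (Sam): manager_id=NULL -> NULL
  - employee 2 (Uma): manager_id=1 -> Sam
  - employee 3 (Beth): manager_id=2 -> Uma
  - employee 4 (Victor): manager_id=1 -> Sam
  - employee 5 (Mia): manager_id=4 -> Victor

SQL:
SELECT a.name AS item, b.name AS manager
FROM employees a
LEFT JOIN employees b ON a.manager_id = b.id

Result:
item   | manager
-------+--------
Sam    | NULL   
Uma    | Sam    
Beth   | Uma    
Victor | Sam    
Mia    | Victor 


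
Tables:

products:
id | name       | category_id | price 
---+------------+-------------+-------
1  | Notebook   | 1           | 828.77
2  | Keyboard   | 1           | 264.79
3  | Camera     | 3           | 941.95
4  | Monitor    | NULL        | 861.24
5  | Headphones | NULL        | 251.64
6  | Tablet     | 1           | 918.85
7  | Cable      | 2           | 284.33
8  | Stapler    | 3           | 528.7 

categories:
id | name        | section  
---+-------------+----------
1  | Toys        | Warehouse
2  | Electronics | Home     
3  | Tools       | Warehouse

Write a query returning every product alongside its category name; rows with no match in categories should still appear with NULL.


LEFT JOIN keeps every row from products (the left table); where category_id has no match in categories, the category columns become NULL. Walk through each product:
  - product 1 (Notebook): category_id=1 -> matches Toys
  - product 2 (Keyboard): category_id=1 -> matches Toys
  - product 3 (Camera): category_id=3 -> matches Tools
  - product 4 (Monitor): category_id=NULL, no match -> kept with NULL
  - product 5 (Headphones): category_id=NULL, no match -> kept with NULL
  - product 6 (Tablet): category_id=1 -> matches Toys
  - product 7 (Cable): category_id=2 -> matches Electronics
  - product 8 (Stapler): category_id=3 -> matches Tools
All 8 rows appear; 2 have NULL category.

SQL:
SELECT a.name, b.name AS category
FROM products a
LEFT JOIN categories b ON a.category_id = b.id

Result:
name       | category   
-----------+------------
Notebook   | Toys       
Keyboard   | Toys       
Camera     | Tools      
Monitor    | NULL       
Headphones | NULL       
Tablet     | Toys       
Cable      | Electronics
Stapler    | Tools      


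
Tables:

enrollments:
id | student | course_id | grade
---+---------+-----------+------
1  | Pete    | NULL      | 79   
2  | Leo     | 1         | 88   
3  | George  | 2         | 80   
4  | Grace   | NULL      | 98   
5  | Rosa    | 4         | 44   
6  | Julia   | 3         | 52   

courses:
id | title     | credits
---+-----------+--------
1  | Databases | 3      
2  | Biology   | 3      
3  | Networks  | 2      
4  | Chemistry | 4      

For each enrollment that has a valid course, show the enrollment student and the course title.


INNER JOIN keeps only enrollments rows whose course_id matches an id in courses. Walk through each enrollment:
  - enrollment 1 (Pete): course_id=NULL, no match -> dropped
  - enrollment 2 (Leo): course_id=1 -> matches Databases
  - enrollment 3 (George): course_id=2 -> matches Biology
  - enrollment 4 (Grace): course_id=NULL, no match -> dropped
  - enrollment 5 (Rosa): course_id=4 -> matches Chemistry
  - enrollment 6 (Julia): course_id=3 -> matches Networks
So 2 of 6 rows are dropped.

SQL:
SELECT a.student, b.title AS course
FROM enrollments a
INNER JOIN courses b ON a.course_id = b.id

Result:
student | course   
--------+----------
Leo     | Databases
George  | Biology  
Rosa    | Chemistry
Julia   | Networks 


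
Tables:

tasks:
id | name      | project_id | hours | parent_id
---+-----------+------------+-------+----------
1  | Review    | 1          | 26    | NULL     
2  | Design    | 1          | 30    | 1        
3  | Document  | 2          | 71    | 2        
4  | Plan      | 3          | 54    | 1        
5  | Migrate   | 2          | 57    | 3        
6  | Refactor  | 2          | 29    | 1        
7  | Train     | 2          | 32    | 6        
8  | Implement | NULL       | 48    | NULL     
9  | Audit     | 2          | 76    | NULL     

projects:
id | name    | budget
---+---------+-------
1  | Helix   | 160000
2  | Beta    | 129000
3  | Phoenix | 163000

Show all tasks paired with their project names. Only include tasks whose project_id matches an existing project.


INNER JOIN keeps only tasks rows whose project_id matches an id in projects. Walk through each task:
  - task 1 (Review): project_id=1 -> matches Helix
  - task 2 (Design): project_id=1 -> matches Helix
  - task 3 (Document): project_id=2 -> matches Beta
  - task 4 (Plan): project_id=3 -> matches Phoenix
  - task 5 (Migrate): project_id=2 -> matches Beta
  - task 6 (Refactor): project_id=2 -> matches Beta
  - task 7 (Train): project_id=2 -> matches Beta
  - task 8 (Implement): project_id=NULL, no match -> dropped
  - task 9 (Audit): project_id=2 -> matches Beta
So 1 of 9 rows is dropped.

SQL:
SELECT a.name, b.name AS project
FROM tasks a
INNER JOIN projects b ON a.project_id = b.id

Result:
name     | project
---------+--------
Review   | Helix  
Design   | Helix  
Document | Beta   
Plan     | Phoenix
Migrate  | Beta   
Refactor | Beta   
Train    | Beta   
Audit    | Beta   


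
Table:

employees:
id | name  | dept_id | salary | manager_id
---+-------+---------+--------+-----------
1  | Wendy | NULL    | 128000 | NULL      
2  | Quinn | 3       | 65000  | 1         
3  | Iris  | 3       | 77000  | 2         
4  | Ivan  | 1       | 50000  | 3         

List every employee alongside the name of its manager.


This is a self-join: employees is joined to a second copy of itself, matching each row's manager_id to another row's id. Use LEFT JOIN so rows with manager_id=NULL are kept.
  - employee 1 (Wendy): manager_id=NULL -> NULL
  - employee 2 (Quinn): manager_id=1 -> Wendy
  - employee 3 (Iris): manager_id=2 -> Quinn
  - employee 4 (Ivan): manager_id=3 -> Iris

SQL:
SELECT a.name AS item, b.name AS manager
FROM employees a
LEFT JOIN employees b ON a.manager_id = b.id

Result:
item  | manager
------+--------
Wendy | NULL   
Quinn | Wendy  
Iris  | Quinn  
Ivan  | Iris   


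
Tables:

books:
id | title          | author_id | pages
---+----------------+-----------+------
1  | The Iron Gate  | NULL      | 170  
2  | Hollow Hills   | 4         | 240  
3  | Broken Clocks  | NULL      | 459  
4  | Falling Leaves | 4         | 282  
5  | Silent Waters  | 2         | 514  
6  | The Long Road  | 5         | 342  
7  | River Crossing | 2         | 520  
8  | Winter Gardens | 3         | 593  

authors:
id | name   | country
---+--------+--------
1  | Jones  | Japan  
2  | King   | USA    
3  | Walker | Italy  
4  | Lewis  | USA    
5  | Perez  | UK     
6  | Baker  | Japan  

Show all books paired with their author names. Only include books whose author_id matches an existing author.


INNER JOIN keeps only books rows whose author_id matches an id in authors. Walk through each book:
  - book 1 (The Iron Gate): author_id=NULL, no match -> dropped
  - book 2 (Hollow Hills): author_id=4 -> matches Lewis
  - book 3 (Broken Clocks): author_id=NULL, no match -> dropped
  - book 4 (Falling Leaves): author_id=4 -> matches Lewis
  - book 5 (Silent Waters): author_id=2 -> matches King
  - book 6 (The Long Road): author_id=5 -> matches Perez
  - book 7 (River Crossing): author_id=2 -> matches King
  - book 8 (Winter Gardens): author_id=3 -> matches Walker
So 2 of 8 rows are dropped.

SQL:
SELECT a.title, b.name AS author
FROM books a
INNER JOIN authors b ON a.author_id = b.id

Result:
title          | author
---------------+-------
Hollow Hills   | Lewis 
Falling Leaves | Lewis 
Silent Waters  | King  
The Long Road  | Perez 
River Crossing | King  
Winter Gardens | Walker


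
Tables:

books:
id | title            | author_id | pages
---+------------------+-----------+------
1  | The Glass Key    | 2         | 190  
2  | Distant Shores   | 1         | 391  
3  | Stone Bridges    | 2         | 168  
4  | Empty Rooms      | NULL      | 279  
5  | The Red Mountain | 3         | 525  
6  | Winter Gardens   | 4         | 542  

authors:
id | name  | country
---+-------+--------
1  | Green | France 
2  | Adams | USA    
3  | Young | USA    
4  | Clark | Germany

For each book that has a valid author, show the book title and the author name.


INNER JOIN keeps only books rows whose author_id matches an id in authors. Walk through each book:
  - book 1 (The Glass Key): author_id=2 -> matches Adams
  - book 2 (Distant Shores): author_id=1 -> matches Green
  - book 3 (Stone Bridges): author_id=2 -> matches Adams
  - book 4 (Empty Rooms): author_id=NULL, no match -> dropped
  - book 5 (The Red Mountain): author_id=3 -> matches Young
  - book 6 (Winter Gardens): author_id=4 -> matches Clark
So 1 of 6 rows is dropped.

SQL:
SELECT a.title, b.name AS author
FROM books a
INNER JOIN authors b ON a.author_id = b.id

Result:
title            | author
-----------------+-------
The Glass Key    | Adams 
Distant Shores   | Green 
Stone Bridges    | Adams 
The Red Mountain | Young 
Winter Gardens   | Clark 


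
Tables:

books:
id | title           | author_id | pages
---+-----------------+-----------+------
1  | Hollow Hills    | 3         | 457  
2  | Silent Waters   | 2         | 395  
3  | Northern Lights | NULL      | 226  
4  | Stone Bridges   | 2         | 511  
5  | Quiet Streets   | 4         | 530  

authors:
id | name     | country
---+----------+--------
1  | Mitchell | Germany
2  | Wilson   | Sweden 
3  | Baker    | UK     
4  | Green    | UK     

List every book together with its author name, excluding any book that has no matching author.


INNER JOIN keeps only books rows whose author_id matches an id in authors. Walk through each book:
  - book 1 (Hollow Hills): author_id=3 -> matches Baker
  - book 2 (Silent Waters): author_id=2 -> matches Wilson
  - book 3 (Northern Lights): author_id=NULL, no match -> dropped
  - book 4 (Stone Bridges): author_id=2 -> matches Wilson
  - book 5 (Quiet Streets): author_id=4 -> matches Green
So 1 of 5 rows is dropped.

SQL:
SELECT a.title, b.name AS author
FROM books a
INNER JOIN authors b ON a.author_id = b.id

Result:
title         | author
--------------+-------
Hollow Hills  | Baker 
Silent Waters | Wilson
Stone Bridges | Wilson
Quiet Streets | Green 


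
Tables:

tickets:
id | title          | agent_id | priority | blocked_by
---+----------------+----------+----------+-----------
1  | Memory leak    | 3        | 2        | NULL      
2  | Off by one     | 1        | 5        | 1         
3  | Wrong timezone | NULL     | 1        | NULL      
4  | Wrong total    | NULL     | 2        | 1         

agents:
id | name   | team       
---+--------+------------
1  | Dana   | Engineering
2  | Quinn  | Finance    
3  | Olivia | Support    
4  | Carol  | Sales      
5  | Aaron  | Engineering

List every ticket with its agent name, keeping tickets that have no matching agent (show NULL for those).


LEFT JOIN keeps every row from tickets (the left table); where agent_id has no match in agents, the agent columns become NULL. Walk through each ticket:
  - ticket 1 (Memory leak): agent_id=3 -> matches Olivia
  - ticket 2 (Off by one): agent_id=1 -> matches Dana
  - ticket 3 (Wrong timezone): agent_id=NULL, no match -> kept with NULL
  - ticket 4 (Wrong total): agent_id=NULL, no match -> kept with NULL
All 4 rows appear; 2 have NULL agent.

SQL:
SELECT a.title, b.name AS agent
FROM tickets a
LEFT JOIN agents b ON a.agent_id = b.id

Result:
title          | agent 
---------------+-------
Memory leak    | Olivia
Off by one     | Dana  
Wrong timezone | NULL  
Wrong total    | NULL  


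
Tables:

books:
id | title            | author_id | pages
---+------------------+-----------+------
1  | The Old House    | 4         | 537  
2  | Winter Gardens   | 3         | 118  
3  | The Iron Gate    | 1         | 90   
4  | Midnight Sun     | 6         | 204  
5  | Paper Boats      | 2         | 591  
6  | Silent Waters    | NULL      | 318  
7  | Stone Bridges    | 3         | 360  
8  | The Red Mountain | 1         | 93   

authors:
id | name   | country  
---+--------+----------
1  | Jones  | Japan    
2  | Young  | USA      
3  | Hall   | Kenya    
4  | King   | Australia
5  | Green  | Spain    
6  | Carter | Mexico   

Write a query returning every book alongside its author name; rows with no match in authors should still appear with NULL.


LEFT JOIN keeps every row from books (the left table); where author_id has no match in authors, the author columns become NULL. Walk through each book:
  - book 1 (The Old House): author_id=4 -> matches King
  - book 2 (Winter Gardens): author_id=3 -> matches Hall
  - book 3 (The Iron Gate): author_id=1 -> matches Jones
  - book 4 (Midnight Sun): author_id=6 -> matches Carter
  - book 5 (Paper Boats): author_id=2 -> matches Young
  - book 6 (Silent Waters): author_id=NULL, no match -> kept with NULL
  - book 7 (Stone Bridges): author_id=3 -> matches Hall
  - book 8 (The Red Mountain): author_id=1 -> matches Jones
All 8 rows appear; 1 has NULL author.

SQL:
SELECT a.title, b.name AS author
FROM books a
LEFT JOIN authors b ON a.author_id = b.id

Result:
title            | author
-----------------+-------
The Old House    | King  
Winter Gardens   | Hall  
The Iron Gate    | Jones 
Midnight Sun     | Carter
Paper Boats      | Young 
Silent Waters    | NULL  
Stone Bridges    | Hall  
The Red Mountain | Jones 


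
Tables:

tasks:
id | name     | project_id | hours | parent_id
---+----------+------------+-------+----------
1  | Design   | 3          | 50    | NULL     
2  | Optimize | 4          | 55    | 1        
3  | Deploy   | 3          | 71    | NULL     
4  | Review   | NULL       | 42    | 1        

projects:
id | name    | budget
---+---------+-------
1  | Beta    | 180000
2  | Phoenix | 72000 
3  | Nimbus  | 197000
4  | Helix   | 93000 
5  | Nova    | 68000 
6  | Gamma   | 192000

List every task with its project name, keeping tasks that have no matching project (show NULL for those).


LEFT JOIN keeps every row from tasks (the left table); where project_id has no match in projects, the project columns become NULL. Walk through each task:
  - task 1 (Design): project_id=3 -> matches Nimbus
  - task 2 (Optimize): project_id=4 -> matches Helix
  - task 3 (Deploy): project_id=3 -> matches Nimbus
  - task 4 (Review): project_id=NULL, no match -> kept with NULL
All 4 rows appear; 1 has NULL project.

SQL:
SELECT a.name, b.name AS project
FROM tasks a
LEFT JOIN projects b ON a.project_id = b.id

Result:
name     | project
---------+--------
Design   | Nimbus 
Optimize | Helix  
Deploy   | Nimbus 
Review   | NULL   


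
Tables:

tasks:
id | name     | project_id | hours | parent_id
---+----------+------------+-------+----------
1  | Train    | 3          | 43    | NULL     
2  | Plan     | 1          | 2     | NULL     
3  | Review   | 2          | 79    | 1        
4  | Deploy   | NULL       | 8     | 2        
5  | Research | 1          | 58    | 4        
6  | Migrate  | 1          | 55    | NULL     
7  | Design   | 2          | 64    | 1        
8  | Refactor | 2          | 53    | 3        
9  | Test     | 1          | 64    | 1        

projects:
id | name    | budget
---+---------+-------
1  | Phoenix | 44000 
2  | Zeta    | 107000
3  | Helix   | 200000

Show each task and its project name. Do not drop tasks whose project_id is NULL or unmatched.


LEFT JOIN keeps every row from tasks (the left table); where project_id has no match in projects, the project columns become NULL. Walk through each task:
  - task 1 (Train): project_id=3 -> matches Helix
  - task 2 (Plan): project_id=1 -> matches Phoenix
  - task 3 (Review): project_id=2 -> matches Zeta
  - task 4 (Deploy): project_id=NULL, no match -> kept with NULL
  - task 5 (Research): project_id=1 -> matches Phoenix
  - task 6 (Migrate): project_id=1 -> matches Phoenix
  - task 7 (Design): project_id=2 -> matches Zeta
  - task 8 (Refactor): project_id=2 -> matches Zeta
  - task 9 (Test): project_id=1 -> matches Phoenix
All 9 rows appear; 1 has NULL project.

SQL:
SELECT a.name, b.name AS project
FROM tasks a
LEFT JOIN projects b ON a.project_id = b.id

Result:
name     | project
---------+--------
Train    | Helix  
Plan     | Phoenix
Review   | Zeta   
Deploy   | NULL   
Research | Phoenix
Migrate  | Phoenix
Design   | Zeta   
Refactor | Zeta   
Test     | Phoenix


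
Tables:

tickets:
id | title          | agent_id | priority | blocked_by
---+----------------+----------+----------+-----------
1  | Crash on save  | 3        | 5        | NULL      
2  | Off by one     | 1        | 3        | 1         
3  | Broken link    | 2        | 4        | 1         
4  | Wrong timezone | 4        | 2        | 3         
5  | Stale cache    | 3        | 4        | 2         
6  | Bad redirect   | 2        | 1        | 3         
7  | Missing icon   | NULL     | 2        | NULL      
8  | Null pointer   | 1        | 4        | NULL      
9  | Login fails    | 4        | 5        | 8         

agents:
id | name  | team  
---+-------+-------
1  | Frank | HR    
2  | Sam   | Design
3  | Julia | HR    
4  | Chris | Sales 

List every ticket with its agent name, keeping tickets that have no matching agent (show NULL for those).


LEFT JOIN keeps every row from tickets (the left table); where agent_id has no match in agents, the agent columns become NULL. Walk through each ticket:
  - ticket 1 (Crash on save): agent_id=3 -> matches Julia
  - ticket 2 (Off by one): agent_id=1 -> matches Frank
  - ticket 3 (Broken link): agent_id=2 -> matches Sam
  - ticket 4 (Wrong timezone): agent_id=4 -> matches Chris
  - ticket 5 (Stale cache): agent_id=3 -> matches Julia
  - ticket 6 (Bad redirect): agent_id=2 -> matches Sam
  - ticket 7 (Missing icon): agent_id=NULL, no match -> kept with NULL
  - ticket 8 (Null pointer): agent_id=1 -> matches Frank
  - ticket 9 (Login fails): agent_id=4 -> matches Chris
All 9 rows appear; 1 has NULL agent.

SQL:
SELECT a.title, b.name AS agent
FROM tickets a
LEFT JOIN agents b ON a.agent_id = b.id

Result:
title          | agent
---------------+------
Crash on save  | Julia
Off by one     | Frank
Broken link    | Sam  
Wrong timezone | Chris
Stale cache    | Julia
Bad redirect   | Sam  
Missing icon   | NULL 
Null pointer   | Frank
Login fails    | Chris


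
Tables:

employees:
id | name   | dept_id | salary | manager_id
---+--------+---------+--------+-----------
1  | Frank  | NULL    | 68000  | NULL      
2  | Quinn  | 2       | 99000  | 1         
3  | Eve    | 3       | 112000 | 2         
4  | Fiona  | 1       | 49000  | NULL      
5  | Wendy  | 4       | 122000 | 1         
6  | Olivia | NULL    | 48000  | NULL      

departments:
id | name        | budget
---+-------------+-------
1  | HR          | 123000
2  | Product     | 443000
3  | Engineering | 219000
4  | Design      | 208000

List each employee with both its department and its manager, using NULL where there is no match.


Two LEFT JOINs from the same base table employees: one to departments via dept_id, one to employees itself via manager_id. Both are LEFT so every employee is preserved.
Match against departments:
  - employee 1 (Frank): dept_id=NULL, no match -> kept with NULL
  - employee 2 (Quinn): dept_id=2 -> matches Product
  - employee 3 (Eve): dept_id=3 -> matches Engineering
  - employee 4 (Fiona): dept_id=1 -> matches HR
  - employee 5 (Wendy): dept_id=4 -> matches Design
  - employee 6 (Olivia): dept_id=NULL, no match -> kept with NULL
Match against employees (self):
  - employee 1 (Frank): manager_id=NULL -> NULL
  - employee 2 (Quinn): manager_id=1 -> Frank
  - employee 3 (Eve): manager_id=2 -> Quinn
  - employee 4 (Fiona): manager_id=NULL -> NULL
  - employee 5 (Wendy): manager_id=1 -> Frank
  - employee 6 (Olivia): manager_id=NULL -> NULL

SQL:
SELECT a.name, b.name AS department, c.name AS manager
FROM employees a
LEFT JOIN departments b ON a.dept_id = b.id
LEFT JOIN employees c ON a.manager_id = c.id

Result:
name   | department  | manager
-------+-------------+--------
Frank  | NULL        | NULL   
Quinn  | Product     | Frank  
Eve    | Engineering | Quinn  
Fiona  | HR          | NULL   
Wendy  | Design      | Frank  
Olivia | NULL        | NULL   


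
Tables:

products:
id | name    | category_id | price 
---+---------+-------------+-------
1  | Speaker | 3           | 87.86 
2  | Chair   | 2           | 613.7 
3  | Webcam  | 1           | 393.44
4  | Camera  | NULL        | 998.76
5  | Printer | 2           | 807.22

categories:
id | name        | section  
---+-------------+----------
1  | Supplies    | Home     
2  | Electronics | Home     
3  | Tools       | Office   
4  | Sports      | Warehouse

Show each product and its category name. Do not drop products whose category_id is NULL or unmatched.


LEFT JOIN keeps every row from products (the left table); where category_id has no match in categories, the category columns become NULL. Walk through each product:
  - product 1 (Speaker): category_id=3 -> matches Tools
  - product 2 (Chair): category_id=2 -> matches Electronics
  - product 3 (Webcam): category_id=1 -> matches Supplies
  - product 4 (Camera): category_id=NULL, no match -> kept with NULL
  - product 5 (Printer): category_id=2 -> matches Electronics
All 5 rows appear; 1 has NULL category.

SQL:
SELECT a.name, b.name AS category
FROM products a
LEFT JOIN categories b ON a.category_id = b.id

Result:
name    | category   
--------+------------
Speaker | Tools      
Chair   | Electronics
Webcam  | Supplies   
Camera  | NULL       
Printer | Electronics


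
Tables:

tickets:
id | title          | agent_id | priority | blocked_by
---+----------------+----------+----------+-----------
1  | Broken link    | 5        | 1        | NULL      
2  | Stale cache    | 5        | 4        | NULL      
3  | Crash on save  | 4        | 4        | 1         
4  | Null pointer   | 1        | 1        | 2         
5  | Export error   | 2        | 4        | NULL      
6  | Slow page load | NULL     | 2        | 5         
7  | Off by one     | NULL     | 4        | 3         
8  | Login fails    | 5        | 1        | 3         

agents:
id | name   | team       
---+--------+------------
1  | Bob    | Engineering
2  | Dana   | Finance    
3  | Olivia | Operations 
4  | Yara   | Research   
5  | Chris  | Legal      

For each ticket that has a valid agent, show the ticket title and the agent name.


INNER JOIN keeps only tickets rows whose agent_id matches an id in agents. Walk through each ticket:
  - ticket 1 (Broken link): agent_id=5 -> matches Chris
  - ticket 2 (Stale cache): agent_id=5 -> matches Chris
  - ticket 3 (Crash on save): agent_id=4 -> matches Yara
  - ticket 4 (Null pointer): agent_id=1 -> matches Bob
  - ticket 5 (Export error): agent_id=2 -> matches Dana
  - ticket 6 (Slow page load): agent_id=NULL, no match -> dropped
  - ticket 7 (Off by one): agent_id=NULL, no match -> dropped
  - ticket 8 (Login fails): agent_id=5 -> matches Chris
So 2 of 8 rows are dropped.

SQL:
SELECT a.title, b.name AS agent
FROM tickets a
INNER JOIN agents b ON a.agent_id = b.id

Result:
title         | agent
--------------+------
Broken link   | Chris
Stale cache   | Chris
Crash on save | Yara 
Null pointer  | Bob  
Export error  | Dana 
Login fails   | Chris


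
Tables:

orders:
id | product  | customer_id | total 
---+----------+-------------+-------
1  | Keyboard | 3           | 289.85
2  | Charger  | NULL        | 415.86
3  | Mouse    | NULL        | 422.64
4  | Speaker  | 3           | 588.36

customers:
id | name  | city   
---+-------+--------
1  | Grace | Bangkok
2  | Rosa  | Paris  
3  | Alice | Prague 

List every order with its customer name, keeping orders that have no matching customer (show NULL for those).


LEFT JOIN keeps every row from orders (the left table); where customer_id has no match in customers, the customer columns become NULL. Walk through each order:
  - order 1 (Keyboard): customer_id=3 -> matches Alice
  - order 2 (Charger): customer_id=NULL, no match -> kept with NULL
  - order 3 (Mouse): customer_id=NULL, no match -> kept with NULL
  - order 4 (Speaker): customer_id=3 -> matches Alice
All 4 rows appear; 2 have NULL customer.

SQL:
SELECT a.product, b.name AS customer
FROM orders a
LEFT JOIN customers b ON a.customer_id = b.id

Result:
product  | customer
---------+---------
Keyboard | Alice   
Charger  | NULL    
Mouse    | NULL    
Speaker  | Alice   


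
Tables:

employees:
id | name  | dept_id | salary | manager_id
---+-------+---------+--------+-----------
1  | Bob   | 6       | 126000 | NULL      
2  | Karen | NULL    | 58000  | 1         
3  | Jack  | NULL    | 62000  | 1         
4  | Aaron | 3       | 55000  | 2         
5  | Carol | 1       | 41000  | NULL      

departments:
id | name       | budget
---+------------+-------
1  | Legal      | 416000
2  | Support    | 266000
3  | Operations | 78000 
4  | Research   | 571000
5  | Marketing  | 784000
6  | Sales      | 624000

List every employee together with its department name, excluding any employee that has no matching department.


INNER JOIN keeps only employees rows whose dept_id matches an id in departments. Walk through each employee:
  - employee 1 (Bob): dept_id=6 -> matches Sales
  - employee 2 (Karen): dept_id=NULL, no match -> dropped
  - employee 3 (Jack): dept_id=NULL, no match -> dropped
  - employee 4 (Aaron): dept_id=3 -> matches Operations
  - employee 5 (Carol): dept_id=1 -> matches Legal
So 2 of 5 rows are dropped.

SQL:
SELECT a.name, b.name AS department
FROM employees a
INNER JOIN departments b ON a.dept_id = b.id

Result:
name  | department
------+-----------
Bob   | Sales     
Aaron | Operations
Carol | Legal     


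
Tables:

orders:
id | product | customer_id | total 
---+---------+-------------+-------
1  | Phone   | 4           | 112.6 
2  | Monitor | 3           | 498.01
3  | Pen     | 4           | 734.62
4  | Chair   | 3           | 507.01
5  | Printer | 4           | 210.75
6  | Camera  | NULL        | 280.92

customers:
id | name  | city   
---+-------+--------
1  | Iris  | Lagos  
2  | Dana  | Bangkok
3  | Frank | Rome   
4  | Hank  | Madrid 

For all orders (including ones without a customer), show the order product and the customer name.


LEFT JOIN keeps every row from orders (the left table); where customer_id has no match in customers, the customer columns become NULL. Walk through each order:
  - order 1 (Phone): customer_id=4 -> matches Hank
  - order 2 (Monitor): customer_id=3 -> matches Frank
  - order 3 (Pen): customer_id=4 -> matches Hank
  - order 4 (Chair): customer_id=3 -> matches Frank
  - order 5 (Printer): customer_id=4 -> matches Hank
  - order 6 (Camera): customer_id=NULL, no match -> kept with NULL
All 6 rows appear; 1 has NULL customer.

SQL:
SELECT a.product, b.name AS customer
FROM orders a
LEFT JOIN customers b ON a.customer_id = b.id

Result:
product | customer
--------+---------
Phone   | Hank    
Monitor | Frank   
Pen     | Hank    
Chair   | Frank   
Printer | Hank    
Camera  | NULL    


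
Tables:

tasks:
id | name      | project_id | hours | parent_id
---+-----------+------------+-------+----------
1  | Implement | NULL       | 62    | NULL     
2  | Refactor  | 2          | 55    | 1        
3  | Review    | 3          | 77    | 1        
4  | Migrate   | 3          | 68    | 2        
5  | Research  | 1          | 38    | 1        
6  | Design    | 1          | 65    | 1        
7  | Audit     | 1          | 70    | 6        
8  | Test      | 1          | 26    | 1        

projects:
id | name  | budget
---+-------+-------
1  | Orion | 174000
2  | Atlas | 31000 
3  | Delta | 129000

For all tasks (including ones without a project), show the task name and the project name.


LEFT JOIN keeps every row from tasks (the left table); where project_id has no match in projects, the project columns become NULL. Walk through each task:
  - task 1 (Implement): project_id=NULL, no match -> kept with NULL
  - task 2 (Refactor): project_id=2 -> matches Atlas
  - task 3 (Review): project_id=3 -> matches Delta
  - task 4 (Migrate): project_id=3 -> matches Delta
  - task 5 (Research): project_id=1 -> matches Orion
  - task 6 (Design): project_id=1 -> matches Orion
  - task 7 (Audit): project_id=1 -> matches Orion
  - task 8 (Test): project_id=1 -> matches Orion
All 8 rows appear; 1 has NULL project.

SQL:
SELECT a.name, b.name AS project
FROM tasks a
LEFT JOIN projects b ON a.project_id = b.id

Result:
name      | project
----------+--------
Implement | NULL   
Refactor  | Atlas  
Review    | Delta  
Migrate   | Delta  
Research  | Orion  
Design    | Orion  
Audit     | Orion  
Test      | Orion  


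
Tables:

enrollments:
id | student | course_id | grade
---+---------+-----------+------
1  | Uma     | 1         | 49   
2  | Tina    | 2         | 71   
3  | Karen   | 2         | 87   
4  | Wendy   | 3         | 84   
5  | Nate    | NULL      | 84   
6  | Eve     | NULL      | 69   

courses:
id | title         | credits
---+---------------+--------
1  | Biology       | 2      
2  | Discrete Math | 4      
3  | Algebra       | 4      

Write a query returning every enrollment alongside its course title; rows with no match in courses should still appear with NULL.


LEFT JOIN keeps every row from enrollments (the left table); where course_id has no match in courses, the course columns become NULL. Walk through each enrollment:
  - enrollment 1 (Uma): course_id=1 -> matches Biology
  - enrollment 2 (Tina): course_id=2 -> matches Discrete Math
  - enrollment 3 (Karen): course_id=2 -> matches Discrete Math
  - enrollment 4 (Wendy): course_id=3 -> matches Algebra
  - enrollment 5 (Nate): course_id=NULL, no match -> kept with NULL
  - enrollment 6 (Eve): course_id=NULL, no match -> kept with NULL
All 6 rows appear; 2 have NULL course.

SQL:
SELECT a.student, b.title AS course
FROM enrollments a
LEFT JOIN courses b ON a.course_id = b.id

Result:
student | course       
--------+--------------
Uma     | Biology      
Tina    | Discrete Math
Karen   | Discrete Math
Wendy   | Algebra      
Nate    | NULL         
Eve     | NULL         


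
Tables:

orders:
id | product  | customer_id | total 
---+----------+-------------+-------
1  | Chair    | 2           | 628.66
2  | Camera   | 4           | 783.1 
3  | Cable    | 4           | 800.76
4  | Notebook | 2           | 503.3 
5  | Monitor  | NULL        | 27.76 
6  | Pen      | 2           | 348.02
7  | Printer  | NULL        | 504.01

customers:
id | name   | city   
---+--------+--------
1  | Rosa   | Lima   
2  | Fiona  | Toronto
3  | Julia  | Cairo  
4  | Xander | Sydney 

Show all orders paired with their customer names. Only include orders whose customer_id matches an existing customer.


INNER JOIN keeps only orders rows whose customer_id matches an id in customers. Walk through each order:
  - order 1 (Chair): customer_id=2 -> matches Fiona
  - order 2 (Camera): customer_id=4 -> matches Xander
  - order 3 (Cable): customer_id=4 -> matches Xander
  - order 4 (Notebook): customer_id=2 -> matches Fiona
  - order 5 (Monitor): customer_id=NULL, no match -> dropped
  - order 6 (Pen): customer_id=2 -> matches Fiona
  - order 7 (Printer): customer_id=NULL, no match -> dropped
So 2 of 7 rows are dropped.

SQL:
SELECT a.product, b.name AS customer
FROM orders a
INNER JOIN customers b ON a.customer_id = b.id

Result:
product  | customer
---------+---------
Chair    | Fiona   
Camera   | Xander  
Cable    | Xander  
Notebook | Fiona   
Pen      | Fiona   


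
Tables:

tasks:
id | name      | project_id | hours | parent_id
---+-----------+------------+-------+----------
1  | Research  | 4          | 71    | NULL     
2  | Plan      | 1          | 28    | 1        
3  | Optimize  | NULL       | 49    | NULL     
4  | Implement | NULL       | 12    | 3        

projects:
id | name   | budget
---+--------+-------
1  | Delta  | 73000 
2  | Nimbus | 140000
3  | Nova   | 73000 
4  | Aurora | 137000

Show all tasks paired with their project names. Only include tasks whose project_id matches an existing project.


INNER JOIN keeps only tasks rows whose project_id matches an id in projects. Walk through each task:
  - task 1 (Research): project_id=4 -> matches Aurora
  - task 2 (Plan): project_id=1 -> matches Delta
  - task 3 (Optimize): project_id=NULL, no match -> dropped
  - task 4 (Implement): project_id=NULL, no match -> dropped
So 2 of 4 rows are dropped.

SQL:
SELECT a.name, b.name AS project
FROM tasks a
INNER JOIN projects b ON a.project_id = b.id

Result:
name     | project
---------+--------
Research | Aurora 
Plan     | Delta  


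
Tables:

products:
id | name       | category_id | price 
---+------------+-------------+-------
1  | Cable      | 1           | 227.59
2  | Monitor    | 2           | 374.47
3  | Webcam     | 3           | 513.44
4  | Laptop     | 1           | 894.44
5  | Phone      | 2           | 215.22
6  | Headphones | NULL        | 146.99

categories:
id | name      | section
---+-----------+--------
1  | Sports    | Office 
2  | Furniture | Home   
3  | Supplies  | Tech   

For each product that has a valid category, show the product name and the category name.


INNER JOIN keeps only products rows whose category_id matches an id in categories. Walk through each product:
  - product 1 (Cable): category_id=1 -> matches Sports
  - product 2 (Monitor): category_id=2 -> matches Furniture
  - product 3 (Webcam): category_id=3 -> matches Supplies
  - product 4 (Laptop): category_id=1 -> matches Sports
  - product 5 (Phone): category_id=2 -> matches Furniture
  - product 6 (Headphones): category_id=NULL, no match -> dropped
So 1 of 6 rows is dropped.

SQL:
SELECT a.name, b.name AS category
FROM products a
INNER JOIN categories b ON a.category_id = b.id

Result:
name    | category 
--------+----------
Cable   | Sports   
Monitor | Furniture
Webcam  | Supplies 
Laptop  | Sports   
Phone   | Furniture


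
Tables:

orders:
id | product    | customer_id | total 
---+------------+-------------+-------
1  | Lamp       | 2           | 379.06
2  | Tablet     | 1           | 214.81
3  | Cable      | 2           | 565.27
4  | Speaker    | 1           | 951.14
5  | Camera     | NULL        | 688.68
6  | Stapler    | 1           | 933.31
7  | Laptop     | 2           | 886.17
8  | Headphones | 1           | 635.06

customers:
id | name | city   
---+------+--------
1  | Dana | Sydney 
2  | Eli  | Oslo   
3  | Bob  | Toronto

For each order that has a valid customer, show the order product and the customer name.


INNER JOIN keeps only orders rows whose customer_id matches an id in customers. Walk through each order:
  - order 1 (Lamp): customer_id=2 -> matches Eli
  - order 2 (Tablet): customer_id=1 -> matches Dana
  - order 3 (Cable): customer_id=2 -> matches Eli
  - order 4 (Speaker): customer_id=1 -> matches Dana
  - order 5 (Camera): customer_id=NULL, no match -> dropped
  - order 6 (Stapler): customer_id=1 -> matches Dana
  - order 7 (Laptop): customer_id=2 -> matches Eli
  - order 8 (Headphones): customer_id=1 -> matches Dana
So 1 of 8 rows is dropped.

SQL:
SELECT a.product, b.name AS customer
FROM orders a
INNER JOIN customers b ON a.customer_id = b.id

Result:
product    | customer
-----------+---------
Lamp       | Eli     
Tablet     | Dana    
Cable      | Eli     
Speaker    | Dana    
Stapler    | Dana    
Laptop     | Eli     
Headphones | Dana    
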